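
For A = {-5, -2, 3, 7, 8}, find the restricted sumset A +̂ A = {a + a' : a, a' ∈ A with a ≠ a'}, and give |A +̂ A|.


Restricted sumset: A +̂ A = {a + a' : a ∈ A, a' ∈ A, a ≠ a'}.
Equivalently, take A + A and drop any sum 2a that is achievable ONLY as a + a for a ∈ A (i.e. sums representable only with equal summands).
Enumerate pairs (a, a') with a < a' (symmetric, so each unordered pair gives one sum; this covers all a ≠ a'):
  -5 + -2 = -7
  -5 + 3 = -2
  -5 + 7 = 2
  -5 + 8 = 3
  -2 + 3 = 1
  -2 + 7 = 5
  -2 + 8 = 6
  3 + 7 = 10
  3 + 8 = 11
  7 + 8 = 15
Collected distinct sums: {-7, -2, 1, 2, 3, 5, 6, 10, 11, 15}
|A +̂ A| = 10
(Reference bound: |A +̂ A| ≥ 2|A| - 3 for |A| ≥ 2, with |A| = 5 giving ≥ 7.)

|A +̂ A| = 10


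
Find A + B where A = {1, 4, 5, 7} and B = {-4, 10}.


A + B = {a + b : a ∈ A, b ∈ B}.
Enumerate all |A|·|B| = 4·2 = 8 pairs (a, b) and collect distinct sums.
a = 1: 1+-4=-3, 1+10=11
a = 4: 4+-4=0, 4+10=14
a = 5: 5+-4=1, 5+10=15
a = 7: 7+-4=3, 7+10=17
Collecting distinct sums: A + B = {-3, 0, 1, 3, 11, 14, 15, 17}
|A + B| = 8

A + B = {-3, 0, 1, 3, 11, 14, 15, 17}


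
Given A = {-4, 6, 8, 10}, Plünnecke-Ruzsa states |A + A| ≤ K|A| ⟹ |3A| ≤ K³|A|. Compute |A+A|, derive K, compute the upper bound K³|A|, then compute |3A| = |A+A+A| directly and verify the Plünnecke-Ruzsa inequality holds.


|A| = 4.
Step 1: Compute A + A by enumerating all 16 pairs.
A + A = {-8, 2, 4, 6, 12, 14, 16, 18, 20}, so |A + A| = 9.
Step 2: Doubling constant K = |A + A|/|A| = 9/4 = 9/4 ≈ 2.2500.
Step 3: Plünnecke-Ruzsa gives |3A| ≤ K³·|A| = (2.2500)³ · 4 ≈ 45.5625.
Step 4: Compute 3A = A + A + A directly by enumerating all triples (a,b,c) ∈ A³; |3A| = 16.
Step 5: Check 16 ≤ 45.5625? Yes ✓.

K = 9/4, Plünnecke-Ruzsa bound K³|A| ≈ 45.5625, |3A| = 16, inequality holds.


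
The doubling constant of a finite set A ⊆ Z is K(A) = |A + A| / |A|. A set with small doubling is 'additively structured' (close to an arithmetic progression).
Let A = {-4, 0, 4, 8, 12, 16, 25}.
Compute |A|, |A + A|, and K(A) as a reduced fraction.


|A| = 7.
Compute A + A by enumerating all 49 pairs.
A + A = {-8, -4, 0, 4, 8, 12, 16, 20, 21, 24, 25, 28, 29, 32, 33, 37, 41, 50}, so |A + A| = 18.
K = |A + A| / |A| = 18/7 (already in lowest terms) ≈ 2.5714.
Reference: AP of size 7 gives K = 13/7 ≈ 1.8571; a fully generic set of size 7 gives K ≈ 4.0000.

|A| = 7, |A + A| = 18, K = 18/7.


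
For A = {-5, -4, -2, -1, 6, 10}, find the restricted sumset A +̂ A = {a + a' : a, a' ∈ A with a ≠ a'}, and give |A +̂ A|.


Restricted sumset: A +̂ A = {a + a' : a ∈ A, a' ∈ A, a ≠ a'}.
Equivalently, take A + A and drop any sum 2a that is achievable ONLY as a + a for a ∈ A (i.e. sums representable only with equal summands).
Enumerate pairs (a, a') with a < a' (symmetric, so each unordered pair gives one sum; this covers all a ≠ a'):
  -5 + -4 = -9
  -5 + -2 = -7
  -5 + -1 = -6
  -5 + 6 = 1
  -5 + 10 = 5
  -4 + -2 = -6
  -4 + -1 = -5
  -4 + 6 = 2
  -4 + 10 = 6
  -2 + -1 = -3
  -2 + 6 = 4
  -2 + 10 = 8
  -1 + 6 = 5
  -1 + 10 = 9
  6 + 10 = 16
Collected distinct sums: {-9, -7, -6, -5, -3, 1, 2, 4, 5, 6, 8, 9, 16}
|A +̂ A| = 13
(Reference bound: |A +̂ A| ≥ 2|A| - 3 for |A| ≥ 2, with |A| = 6 giving ≥ 9.)

|A +̂ A| = 13


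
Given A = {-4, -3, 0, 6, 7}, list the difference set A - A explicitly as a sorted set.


A - A = {a - a' : a, a' ∈ A}.
Compute a - a' for each ordered pair (a, a'):
a = -4: -4--4=0, -4--3=-1, -4-0=-4, -4-6=-10, -4-7=-11
a = -3: -3--4=1, -3--3=0, -3-0=-3, -3-6=-9, -3-7=-10
a = 0: 0--4=4, 0--3=3, 0-0=0, 0-6=-6, 0-7=-7
a = 6: 6--4=10, 6--3=9, 6-0=6, 6-6=0, 6-7=-1
a = 7: 7--4=11, 7--3=10, 7-0=7, 7-6=1, 7-7=0
Collecting distinct values (and noting 0 appears from a-a):
A - A = {-11, -10, -9, -7, -6, -4, -3, -1, 0, 1, 3, 4, 6, 7, 9, 10, 11}
|A - A| = 17

A - A = {-11, -10, -9, -7, -6, -4, -3, -1, 0, 1, 3, 4, 6, 7, 9, 10, 11}


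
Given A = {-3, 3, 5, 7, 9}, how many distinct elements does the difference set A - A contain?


A - A = {a - a' : a, a' ∈ A}; |A| = 5.
Bounds: 2|A|-1 ≤ |A - A| ≤ |A|² - |A| + 1, i.e. 9 ≤ |A - A| ≤ 21.
Note: 0 ∈ A - A always (from a - a). The set is symmetric: if d ∈ A - A then -d ∈ A - A.
Enumerate nonzero differences d = a - a' with a > a' (then include -d):
Positive differences: {2, 4, 6, 8, 10, 12}
Full difference set: {0} ∪ (positive diffs) ∪ (negative diffs).
|A - A| = 1 + 2·6 = 13 (matches direct enumeration: 13).

|A - A| = 13


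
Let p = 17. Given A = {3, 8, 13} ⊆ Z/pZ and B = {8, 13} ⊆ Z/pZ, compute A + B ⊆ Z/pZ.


Work in Z/17Z: reduce every sum a + b modulo 17.
Enumerate all 6 pairs:
a = 3: 3+8=11, 3+13=16
a = 8: 8+8=16, 8+13=4
a = 13: 13+8=4, 13+13=9
Distinct residues collected: {4, 9, 11, 16}
|A + B| = 4 (out of 17 total residues).

A + B = {4, 9, 11, 16}


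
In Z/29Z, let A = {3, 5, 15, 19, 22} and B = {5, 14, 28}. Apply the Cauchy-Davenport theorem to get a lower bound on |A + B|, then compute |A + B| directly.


Cauchy-Davenport: |A + B| ≥ min(p, |A| + |B| - 1) for A, B nonempty in Z/pZ.
|A| = 5, |B| = 3, p = 29.
CD lower bound = min(29, 5 + 3 - 1) = min(29, 7) = 7.
Compute A + B mod 29 directly:
a = 3: 3+5=8, 3+14=17, 3+28=2
a = 5: 5+5=10, 5+14=19, 5+28=4
a = 15: 15+5=20, 15+14=0, 15+28=14
a = 19: 19+5=24, 19+14=4, 19+28=18
a = 22: 22+5=27, 22+14=7, 22+28=21
A + B = {0, 2, 4, 7, 8, 10, 14, 17, 18, 19, 20, 21, 24, 27}, so |A + B| = 14.
Verify: 14 ≥ 7? Yes ✓.

CD lower bound = 7, actual |A + B| = 14.


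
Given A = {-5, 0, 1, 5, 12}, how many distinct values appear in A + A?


A + A = {a + a' : a, a' ∈ A}; |A| = 5.
General bounds: 2|A| - 1 ≤ |A + A| ≤ |A|(|A|+1)/2, i.e. 9 ≤ |A + A| ≤ 15.
Lower bound 2|A|-1 is attained iff A is an arithmetic progression.
Enumerate sums a + a' for a ≤ a' (symmetric, so this suffices):
a = -5: -5+-5=-10, -5+0=-5, -5+1=-4, -5+5=0, -5+12=7
a = 0: 0+0=0, 0+1=1, 0+5=5, 0+12=12
a = 1: 1+1=2, 1+5=6, 1+12=13
a = 5: 5+5=10, 5+12=17
a = 12: 12+12=24
Distinct sums: {-10, -5, -4, 0, 1, 2, 5, 6, 7, 10, 12, 13, 17, 24}
|A + A| = 14

|A + A| = 14


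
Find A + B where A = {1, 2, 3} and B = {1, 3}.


A + B = {a + b : a ∈ A, b ∈ B}.
Enumerate all |A|·|B| = 3·2 = 6 pairs (a, b) and collect distinct sums.
a = 1: 1+1=2, 1+3=4
a = 2: 2+1=3, 2+3=5
a = 3: 3+1=4, 3+3=6
Collecting distinct sums: A + B = {2, 3, 4, 5, 6}
|A + B| = 5

A + B = {2, 3, 4, 5, 6}


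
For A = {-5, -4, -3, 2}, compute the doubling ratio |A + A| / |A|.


|A| = 4.
Compute A + A by enumerating all 16 pairs.
A + A = {-10, -9, -8, -7, -6, -3, -2, -1, 4}, so |A + A| = 9.
K = |A + A| / |A| = 9/4 (already in lowest terms) ≈ 2.2500.
Reference: AP of size 4 gives K = 7/4 ≈ 1.7500; a fully generic set of size 4 gives K ≈ 2.5000.

|A| = 4, |A + A| = 9, K = 9/4.


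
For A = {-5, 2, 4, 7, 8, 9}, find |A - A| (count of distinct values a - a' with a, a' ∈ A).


A - A = {a - a' : a, a' ∈ A}; |A| = 6.
Bounds: 2|A|-1 ≤ |A - A| ≤ |A|² - |A| + 1, i.e. 11 ≤ |A - A| ≤ 31.
Note: 0 ∈ A - A always (from a - a). The set is symmetric: if d ∈ A - A then -d ∈ A - A.
Enumerate nonzero differences d = a - a' with a > a' (then include -d):
Positive differences: {1, 2, 3, 4, 5, 6, 7, 9, 12, 13, 14}
Full difference set: {0} ∪ (positive diffs) ∪ (negative diffs).
|A - A| = 1 + 2·11 = 23 (matches direct enumeration: 23).

|A - A| = 23


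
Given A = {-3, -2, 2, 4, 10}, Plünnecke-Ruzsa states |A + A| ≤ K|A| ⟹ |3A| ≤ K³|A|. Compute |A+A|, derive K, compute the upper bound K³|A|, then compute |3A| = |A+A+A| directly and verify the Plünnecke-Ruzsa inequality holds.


|A| = 5.
Step 1: Compute A + A by enumerating all 25 pairs.
A + A = {-6, -5, -4, -1, 0, 1, 2, 4, 6, 7, 8, 12, 14, 20}, so |A + A| = 14.
Step 2: Doubling constant K = |A + A|/|A| = 14/5 = 14/5 ≈ 2.8000.
Step 3: Plünnecke-Ruzsa gives |3A| ≤ K³·|A| = (2.8000)³ · 5 ≈ 109.7600.
Step 4: Compute 3A = A + A + A directly by enumerating all triples (a,b,c) ∈ A³; |3A| = 27.
Step 5: Check 27 ≤ 109.7600? Yes ✓.

K = 14/5, Plünnecke-Ruzsa bound K³|A| ≈ 109.7600, |3A| = 27, inequality holds.


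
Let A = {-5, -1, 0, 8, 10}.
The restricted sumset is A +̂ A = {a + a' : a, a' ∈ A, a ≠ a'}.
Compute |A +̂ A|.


Restricted sumset: A +̂ A = {a + a' : a ∈ A, a' ∈ A, a ≠ a'}.
Equivalently, take A + A and drop any sum 2a that is achievable ONLY as a + a for a ∈ A (i.e. sums representable only with equal summands).
Enumerate pairs (a, a') with a < a' (symmetric, so each unordered pair gives one sum; this covers all a ≠ a'):
  -5 + -1 = -6
  -5 + 0 = -5
  -5 + 8 = 3
  -5 + 10 = 5
  -1 + 0 = -1
  -1 + 8 = 7
  -1 + 10 = 9
  0 + 8 = 8
  0 + 10 = 10
  8 + 10 = 18
Collected distinct sums: {-6, -5, -1, 3, 5, 7, 8, 9, 10, 18}
|A +̂ A| = 10
(Reference bound: |A +̂ A| ≥ 2|A| - 3 for |A| ≥ 2, with |A| = 5 giving ≥ 7.)

|A +̂ A| = 10


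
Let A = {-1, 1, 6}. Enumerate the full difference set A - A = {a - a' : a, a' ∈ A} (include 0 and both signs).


A - A = {a - a' : a, a' ∈ A}.
Compute a - a' for each ordered pair (a, a'):
a = -1: -1--1=0, -1-1=-2, -1-6=-7
a = 1: 1--1=2, 1-1=0, 1-6=-5
a = 6: 6--1=7, 6-1=5, 6-6=0
Collecting distinct values (and noting 0 appears from a-a):
A - A = {-7, -5, -2, 0, 2, 5, 7}
|A - A| = 7

A - A = {-7, -5, -2, 0, 2, 5, 7}


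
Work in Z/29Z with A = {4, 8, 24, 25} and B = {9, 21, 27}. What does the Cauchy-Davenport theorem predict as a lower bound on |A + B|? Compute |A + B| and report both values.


Cauchy-Davenport: |A + B| ≥ min(p, |A| + |B| - 1) for A, B nonempty in Z/pZ.
|A| = 4, |B| = 3, p = 29.
CD lower bound = min(29, 4 + 3 - 1) = min(29, 6) = 6.
Compute A + B mod 29 directly:
a = 4: 4+9=13, 4+21=25, 4+27=2
a = 8: 8+9=17, 8+21=0, 8+27=6
a = 24: 24+9=4, 24+21=16, 24+27=22
a = 25: 25+9=5, 25+21=17, 25+27=23
A + B = {0, 2, 4, 5, 6, 13, 16, 17, 22, 23, 25}, so |A + B| = 11.
Verify: 11 ≥ 6? Yes ✓.

CD lower bound = 6, actual |A + B| = 11.


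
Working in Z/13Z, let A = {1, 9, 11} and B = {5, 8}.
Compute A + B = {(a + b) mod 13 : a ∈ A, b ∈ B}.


Work in Z/13Z: reduce every sum a + b modulo 13.
Enumerate all 6 pairs:
a = 1: 1+5=6, 1+8=9
a = 9: 9+5=1, 9+8=4
a = 11: 11+5=3, 11+8=6
Distinct residues collected: {1, 3, 4, 6, 9}
|A + B| = 5 (out of 13 total residues).

A + B = {1, 3, 4, 6, 9}


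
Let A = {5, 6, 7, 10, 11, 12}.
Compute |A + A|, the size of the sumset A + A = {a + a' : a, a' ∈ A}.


A + A = {a + a' : a, a' ∈ A}; |A| = 6.
General bounds: 2|A| - 1 ≤ |A + A| ≤ |A|(|A|+1)/2, i.e. 11 ≤ |A + A| ≤ 21.
Lower bound 2|A|-1 is attained iff A is an arithmetic progression.
Enumerate sums a + a' for a ≤ a' (symmetric, so this suffices):
a = 5: 5+5=10, 5+6=11, 5+7=12, 5+10=15, 5+11=16, 5+12=17
a = 6: 6+6=12, 6+7=13, 6+10=16, 6+11=17, 6+12=18
a = 7: 7+7=14, 7+10=17, 7+11=18, 7+12=19
a = 10: 10+10=20, 10+11=21, 10+12=22
a = 11: 11+11=22, 11+12=23
a = 12: 12+12=24
Distinct sums: {10, 11, 12, 13, 14, 15, 16, 17, 18, 19, 20, 21, 22, 23, 24}
|A + A| = 15

|A + A| = 15


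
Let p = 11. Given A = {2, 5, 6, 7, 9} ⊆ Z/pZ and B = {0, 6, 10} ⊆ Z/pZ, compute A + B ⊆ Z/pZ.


Work in Z/11Z: reduce every sum a + b modulo 11.
Enumerate all 15 pairs:
a = 2: 2+0=2, 2+6=8, 2+10=1
a = 5: 5+0=5, 5+6=0, 5+10=4
a = 6: 6+0=6, 6+6=1, 6+10=5
a = 7: 7+0=7, 7+6=2, 7+10=6
a = 9: 9+0=9, 9+6=4, 9+10=8
Distinct residues collected: {0, 1, 2, 4, 5, 6, 7, 8, 9}
|A + B| = 9 (out of 11 total residues).

A + B = {0, 1, 2, 4, 5, 6, 7, 8, 9}


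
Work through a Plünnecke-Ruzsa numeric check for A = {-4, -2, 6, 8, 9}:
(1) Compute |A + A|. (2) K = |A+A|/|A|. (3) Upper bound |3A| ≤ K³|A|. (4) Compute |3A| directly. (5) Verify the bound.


|A| = 5.
Step 1: Compute A + A by enumerating all 25 pairs.
A + A = {-8, -6, -4, 2, 4, 5, 6, 7, 12, 14, 15, 16, 17, 18}, so |A + A| = 14.
Step 2: Doubling constant K = |A + A|/|A| = 14/5 = 14/5 ≈ 2.8000.
Step 3: Plünnecke-Ruzsa gives |3A| ≤ K³·|A| = (2.8000)³ · 5 ≈ 109.7600.
Step 4: Compute 3A = A + A + A directly by enumerating all triples (a,b,c) ∈ A³; |3A| = 28.
Step 5: Check 28 ≤ 109.7600? Yes ✓.

K = 14/5, Plünnecke-Ruzsa bound K³|A| ≈ 109.7600, |3A| = 28, inequality holds.


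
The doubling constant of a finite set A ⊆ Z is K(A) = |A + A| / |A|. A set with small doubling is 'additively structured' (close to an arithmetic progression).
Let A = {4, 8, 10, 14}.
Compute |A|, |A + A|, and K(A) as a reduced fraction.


|A| = 4.
Compute A + A by enumerating all 16 pairs.
A + A = {8, 12, 14, 16, 18, 20, 22, 24, 28}, so |A + A| = 9.
K = |A + A| / |A| = 9/4 (already in lowest terms) ≈ 2.2500.
Reference: AP of size 4 gives K = 7/4 ≈ 1.7500; a fully generic set of size 4 gives K ≈ 2.5000.

|A| = 4, |A + A| = 9, K = 9/4.


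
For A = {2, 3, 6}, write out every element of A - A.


A - A = {a - a' : a, a' ∈ A}.
Compute a - a' for each ordered pair (a, a'):
a = 2: 2-2=0, 2-3=-1, 2-6=-4
a = 3: 3-2=1, 3-3=0, 3-6=-3
a = 6: 6-2=4, 6-3=3, 6-6=0
Collecting distinct values (and noting 0 appears from a-a):
A - A = {-4, -3, -1, 0, 1, 3, 4}
|A - A| = 7

A - A = {-4, -3, -1, 0, 1, 3, 4}


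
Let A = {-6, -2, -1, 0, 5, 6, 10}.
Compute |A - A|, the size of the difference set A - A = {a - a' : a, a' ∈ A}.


A - A = {a - a' : a, a' ∈ A}; |A| = 7.
Bounds: 2|A|-1 ≤ |A - A| ≤ |A|² - |A| + 1, i.e. 13 ≤ |A - A| ≤ 43.
Note: 0 ∈ A - A always (from a - a). The set is symmetric: if d ∈ A - A then -d ∈ A - A.
Enumerate nonzero differences d = a - a' with a > a' (then include -d):
Positive differences: {1, 2, 4, 5, 6, 7, 8, 10, 11, 12, 16}
Full difference set: {0} ∪ (positive diffs) ∪ (negative diffs).
|A - A| = 1 + 2·11 = 23 (matches direct enumeration: 23).

|A - A| = 23


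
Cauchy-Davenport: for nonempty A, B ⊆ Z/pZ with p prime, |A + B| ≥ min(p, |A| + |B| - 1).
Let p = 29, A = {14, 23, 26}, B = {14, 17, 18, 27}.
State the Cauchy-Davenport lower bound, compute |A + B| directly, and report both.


Cauchy-Davenport: |A + B| ≥ min(p, |A| + |B| - 1) for A, B nonempty in Z/pZ.
|A| = 3, |B| = 4, p = 29.
CD lower bound = min(29, 3 + 4 - 1) = min(29, 6) = 6.
Compute A + B mod 29 directly:
a = 14: 14+14=28, 14+17=2, 14+18=3, 14+27=12
a = 23: 23+14=8, 23+17=11, 23+18=12, 23+27=21
a = 26: 26+14=11, 26+17=14, 26+18=15, 26+27=24
A + B = {2, 3, 8, 11, 12, 14, 15, 21, 24, 28}, so |A + B| = 10.
Verify: 10 ≥ 6? Yes ✓.

CD lower bound = 6, actual |A + B| = 10.


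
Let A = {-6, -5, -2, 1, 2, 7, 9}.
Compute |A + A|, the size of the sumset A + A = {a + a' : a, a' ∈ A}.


A + A = {a + a' : a, a' ∈ A}; |A| = 7.
General bounds: 2|A| - 1 ≤ |A + A| ≤ |A|(|A|+1)/2, i.e. 13 ≤ |A + A| ≤ 28.
Lower bound 2|A|-1 is attained iff A is an arithmetic progression.
Enumerate sums a + a' for a ≤ a' (symmetric, so this suffices):
a = -6: -6+-6=-12, -6+-5=-11, -6+-2=-8, -6+1=-5, -6+2=-4, -6+7=1, -6+9=3
a = -5: -5+-5=-10, -5+-2=-7, -5+1=-4, -5+2=-3, -5+7=2, -5+9=4
a = -2: -2+-2=-4, -2+1=-1, -2+2=0, -2+7=5, -2+9=7
a = 1: 1+1=2, 1+2=3, 1+7=8, 1+9=10
a = 2: 2+2=4, 2+7=9, 2+9=11
a = 7: 7+7=14, 7+9=16
a = 9: 9+9=18
Distinct sums: {-12, -11, -10, -8, -7, -5, -4, -3, -1, 0, 1, 2, 3, 4, 5, 7, 8, 9, 10, 11, 14, 16, 18}
|A + A| = 23

|A + A| = 23


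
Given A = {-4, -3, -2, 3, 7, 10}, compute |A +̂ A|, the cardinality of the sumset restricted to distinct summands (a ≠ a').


Restricted sumset: A +̂ A = {a + a' : a ∈ A, a' ∈ A, a ≠ a'}.
Equivalently, take A + A and drop any sum 2a that is achievable ONLY as a + a for a ∈ A (i.e. sums representable only with equal summands).
Enumerate pairs (a, a') with a < a' (symmetric, so each unordered pair gives one sum; this covers all a ≠ a'):
  -4 + -3 = -7
  -4 + -2 = -6
  -4 + 3 = -1
  -4 + 7 = 3
  -4 + 10 = 6
  -3 + -2 = -5
  -3 + 3 = 0
  -3 + 7 = 4
  -3 + 10 = 7
  -2 + 3 = 1
  -2 + 7 = 5
  -2 + 10 = 8
  3 + 7 = 10
  3 + 10 = 13
  7 + 10 = 17
Collected distinct sums: {-7, -6, -5, -1, 0, 1, 3, 4, 5, 6, 7, 8, 10, 13, 17}
|A +̂ A| = 15
(Reference bound: |A +̂ A| ≥ 2|A| - 3 for |A| ≥ 2, with |A| = 6 giving ≥ 9.)

|A +̂ A| = 15


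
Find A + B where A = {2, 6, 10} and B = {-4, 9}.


A + B = {a + b : a ∈ A, b ∈ B}.
Enumerate all |A|·|B| = 3·2 = 6 pairs (a, b) and collect distinct sums.
a = 2: 2+-4=-2, 2+9=11
a = 6: 6+-4=2, 6+9=15
a = 10: 10+-4=6, 10+9=19
Collecting distinct sums: A + B = {-2, 2, 6, 11, 15, 19}
|A + B| = 6

A + B = {-2, 2, 6, 11, 15, 19}


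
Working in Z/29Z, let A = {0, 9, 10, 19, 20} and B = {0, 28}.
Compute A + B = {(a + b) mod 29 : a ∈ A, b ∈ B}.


Work in Z/29Z: reduce every sum a + b modulo 29.
Enumerate all 10 pairs:
a = 0: 0+0=0, 0+28=28
a = 9: 9+0=9, 9+28=8
a = 10: 10+0=10, 10+28=9
a = 19: 19+0=19, 19+28=18
a = 20: 20+0=20, 20+28=19
Distinct residues collected: {0, 8, 9, 10, 18, 19, 20, 28}
|A + B| = 8 (out of 29 total residues).

A + B = {0, 8, 9, 10, 18, 19, 20, 28}


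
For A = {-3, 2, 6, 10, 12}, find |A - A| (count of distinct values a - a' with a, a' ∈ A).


A - A = {a - a' : a, a' ∈ A}; |A| = 5.
Bounds: 2|A|-1 ≤ |A - A| ≤ |A|² - |A| + 1, i.e. 9 ≤ |A - A| ≤ 21.
Note: 0 ∈ A - A always (from a - a). The set is symmetric: if d ∈ A - A then -d ∈ A - A.
Enumerate nonzero differences d = a - a' with a > a' (then include -d):
Positive differences: {2, 4, 5, 6, 8, 9, 10, 13, 15}
Full difference set: {0} ∪ (positive diffs) ∪ (negative diffs).
|A - A| = 1 + 2·9 = 19 (matches direct enumeration: 19).

|A - A| = 19


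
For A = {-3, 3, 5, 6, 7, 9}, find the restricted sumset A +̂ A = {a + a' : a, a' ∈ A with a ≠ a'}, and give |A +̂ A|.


Restricted sumset: A +̂ A = {a + a' : a ∈ A, a' ∈ A, a ≠ a'}.
Equivalently, take A + A and drop any sum 2a that is achievable ONLY as a + a for a ∈ A (i.e. sums representable only with equal summands).
Enumerate pairs (a, a') with a < a' (symmetric, so each unordered pair gives one sum; this covers all a ≠ a'):
  -3 + 3 = 0
  -3 + 5 = 2
  -3 + 6 = 3
  -3 + 7 = 4
  -3 + 9 = 6
  3 + 5 = 8
  3 + 6 = 9
  3 + 7 = 10
  3 + 9 = 12
  5 + 6 = 11
  5 + 7 = 12
  5 + 9 = 14
  6 + 7 = 13
  6 + 9 = 15
  7 + 9 = 16
Collected distinct sums: {0, 2, 3, 4, 6, 8, 9, 10, 11, 12, 13, 14, 15, 16}
|A +̂ A| = 14
(Reference bound: |A +̂ A| ≥ 2|A| - 3 for |A| ≥ 2, with |A| = 6 giving ≥ 9.)

|A +̂ A| = 14


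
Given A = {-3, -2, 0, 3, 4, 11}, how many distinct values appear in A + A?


A + A = {a + a' : a, a' ∈ A}; |A| = 6.
General bounds: 2|A| - 1 ≤ |A + A| ≤ |A|(|A|+1)/2, i.e. 11 ≤ |A + A| ≤ 21.
Lower bound 2|A|-1 is attained iff A is an arithmetic progression.
Enumerate sums a + a' for a ≤ a' (symmetric, so this suffices):
a = -3: -3+-3=-6, -3+-2=-5, -3+0=-3, -3+3=0, -3+4=1, -3+11=8
a = -2: -2+-2=-4, -2+0=-2, -2+3=1, -2+4=2, -2+11=9
a = 0: 0+0=0, 0+3=3, 0+4=4, 0+11=11
a = 3: 3+3=6, 3+4=7, 3+11=14
a = 4: 4+4=8, 4+11=15
a = 11: 11+11=22
Distinct sums: {-6, -5, -4, -3, -2, 0, 1, 2, 3, 4, 6, 7, 8, 9, 11, 14, 15, 22}
|A + A| = 18

|A + A| = 18


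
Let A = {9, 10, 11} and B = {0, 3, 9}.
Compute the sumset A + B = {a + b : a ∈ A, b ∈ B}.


A + B = {a + b : a ∈ A, b ∈ B}.
Enumerate all |A|·|B| = 3·3 = 9 pairs (a, b) and collect distinct sums.
a = 9: 9+0=9, 9+3=12, 9+9=18
a = 10: 10+0=10, 10+3=13, 10+9=19
a = 11: 11+0=11, 11+3=14, 11+9=20
Collecting distinct sums: A + B = {9, 10, 11, 12, 13, 14, 18, 19, 20}
|A + B| = 9

A + B = {9, 10, 11, 12, 13, 14, 18, 19, 20}


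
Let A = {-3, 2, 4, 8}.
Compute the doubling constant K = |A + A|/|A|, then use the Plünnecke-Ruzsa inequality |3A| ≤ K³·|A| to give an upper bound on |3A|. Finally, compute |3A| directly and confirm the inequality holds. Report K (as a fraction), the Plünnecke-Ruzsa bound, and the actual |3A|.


|A| = 4.
Step 1: Compute A + A by enumerating all 16 pairs.
A + A = {-6, -1, 1, 4, 5, 6, 8, 10, 12, 16}, so |A + A| = 10.
Step 2: Doubling constant K = |A + A|/|A| = 10/4 = 10/4 ≈ 2.5000.
Step 3: Plünnecke-Ruzsa gives |3A| ≤ K³·|A| = (2.5000)³ · 4 ≈ 62.5000.
Step 4: Compute 3A = A + A + A directly by enumerating all triples (a,b,c) ∈ A³; |3A| = 19.
Step 5: Check 19 ≤ 62.5000? Yes ✓.

K = 10/4, Plünnecke-Ruzsa bound K³|A| ≈ 62.5000, |3A| = 19, inequality holds.


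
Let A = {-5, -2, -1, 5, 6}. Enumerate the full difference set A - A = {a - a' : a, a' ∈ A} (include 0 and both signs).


A - A = {a - a' : a, a' ∈ A}.
Compute a - a' for each ordered pair (a, a'):
a = -5: -5--5=0, -5--2=-3, -5--1=-4, -5-5=-10, -5-6=-11
a = -2: -2--5=3, -2--2=0, -2--1=-1, -2-5=-7, -2-6=-8
a = -1: -1--5=4, -1--2=1, -1--1=0, -1-5=-6, -1-6=-7
a = 5: 5--5=10, 5--2=7, 5--1=6, 5-5=0, 5-6=-1
a = 6: 6--5=11, 6--2=8, 6--1=7, 6-5=1, 6-6=0
Collecting distinct values (and noting 0 appears from a-a):
A - A = {-11, -10, -8, -7, -6, -4, -3, -1, 0, 1, 3, 4, 6, 7, 8, 10, 11}
|A - A| = 17

A - A = {-11, -10, -8, -7, -6, -4, -3, -1, 0, 1, 3, 4, 6, 7, 8, 10, 11}


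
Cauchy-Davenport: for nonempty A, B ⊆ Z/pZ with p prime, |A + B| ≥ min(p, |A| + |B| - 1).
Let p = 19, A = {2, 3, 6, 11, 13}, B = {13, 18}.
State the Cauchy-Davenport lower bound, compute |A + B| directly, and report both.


Cauchy-Davenport: |A + B| ≥ min(p, |A| + |B| - 1) for A, B nonempty in Z/pZ.
|A| = 5, |B| = 2, p = 19.
CD lower bound = min(19, 5 + 2 - 1) = min(19, 6) = 6.
Compute A + B mod 19 directly:
a = 2: 2+13=15, 2+18=1
a = 3: 3+13=16, 3+18=2
a = 6: 6+13=0, 6+18=5
a = 11: 11+13=5, 11+18=10
a = 13: 13+13=7, 13+18=12
A + B = {0, 1, 2, 5, 7, 10, 12, 15, 16}, so |A + B| = 9.
Verify: 9 ≥ 6? Yes ✓.

CD lower bound = 6, actual |A + B| = 9.


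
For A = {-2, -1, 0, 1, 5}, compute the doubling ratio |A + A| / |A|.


|A| = 5.
Compute A + A by enumerating all 25 pairs.
A + A = {-4, -3, -2, -1, 0, 1, 2, 3, 4, 5, 6, 10}, so |A + A| = 12.
K = |A + A| / |A| = 12/5 (already in lowest terms) ≈ 2.4000.
Reference: AP of size 5 gives K = 9/5 ≈ 1.8000; a fully generic set of size 5 gives K ≈ 3.0000.

|A| = 5, |A + A| = 12, K = 12/5.


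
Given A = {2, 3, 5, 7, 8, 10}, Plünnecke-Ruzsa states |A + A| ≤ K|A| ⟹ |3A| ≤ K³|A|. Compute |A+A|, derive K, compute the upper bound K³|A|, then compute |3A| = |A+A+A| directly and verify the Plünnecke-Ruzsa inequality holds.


|A| = 6.
Step 1: Compute A + A by enumerating all 36 pairs.
A + A = {4, 5, 6, 7, 8, 9, 10, 11, 12, 13, 14, 15, 16, 17, 18, 20}, so |A + A| = 16.
Step 2: Doubling constant K = |A + A|/|A| = 16/6 = 16/6 ≈ 2.6667.
Step 3: Plünnecke-Ruzsa gives |3A| ≤ K³·|A| = (2.6667)³ · 6 ≈ 113.7778.
Step 4: Compute 3A = A + A + A directly by enumerating all triples (a,b,c) ∈ A³; |3A| = 24.
Step 5: Check 24 ≤ 113.7778? Yes ✓.

K = 16/6, Plünnecke-Ruzsa bound K³|A| ≈ 113.7778, |3A| = 24, inequality holds.


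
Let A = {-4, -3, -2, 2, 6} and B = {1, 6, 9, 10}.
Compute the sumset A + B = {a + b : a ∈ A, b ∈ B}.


A + B = {a + b : a ∈ A, b ∈ B}.
Enumerate all |A|·|B| = 5·4 = 20 pairs (a, b) and collect distinct sums.
a = -4: -4+1=-3, -4+6=2, -4+9=5, -4+10=6
a = -3: -3+1=-2, -3+6=3, -3+9=6, -3+10=7
a = -2: -2+1=-1, -2+6=4, -2+9=7, -2+10=8
a = 2: 2+1=3, 2+6=8, 2+9=11, 2+10=12
a = 6: 6+1=7, 6+6=12, 6+9=15, 6+10=16
Collecting distinct sums: A + B = {-3, -2, -1, 2, 3, 4, 5, 6, 7, 8, 11, 12, 15, 16}
|A + B| = 14

A + B = {-3, -2, -1, 2, 3, 4, 5, 6, 7, 8, 11, 12, 15, 16}


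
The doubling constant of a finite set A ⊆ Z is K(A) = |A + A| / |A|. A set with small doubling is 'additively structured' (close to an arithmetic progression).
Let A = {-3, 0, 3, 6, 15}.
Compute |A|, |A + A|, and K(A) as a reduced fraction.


|A| = 5.
Compute A + A by enumerating all 25 pairs.
A + A = {-6, -3, 0, 3, 6, 9, 12, 15, 18, 21, 30}, so |A + A| = 11.
K = |A + A| / |A| = 11/5 (already in lowest terms) ≈ 2.2000.
Reference: AP of size 5 gives K = 9/5 ≈ 1.8000; a fully generic set of size 5 gives K ≈ 3.0000.

|A| = 5, |A + A| = 11, K = 11/5.


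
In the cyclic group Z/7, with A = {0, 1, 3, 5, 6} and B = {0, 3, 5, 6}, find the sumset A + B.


Work in Z/7Z: reduce every sum a + b modulo 7.
Enumerate all 20 pairs:
a = 0: 0+0=0, 0+3=3, 0+5=5, 0+6=6
a = 1: 1+0=1, 1+3=4, 1+5=6, 1+6=0
a = 3: 3+0=3, 3+3=6, 3+5=1, 3+6=2
a = 5: 5+0=5, 5+3=1, 5+5=3, 5+6=4
a = 6: 6+0=6, 6+3=2, 6+5=4, 6+6=5
Distinct residues collected: {0, 1, 2, 3, 4, 5, 6}
|A + B| = 7 (out of 7 total residues).

A + B = {0, 1, 2, 3, 4, 5, 6}


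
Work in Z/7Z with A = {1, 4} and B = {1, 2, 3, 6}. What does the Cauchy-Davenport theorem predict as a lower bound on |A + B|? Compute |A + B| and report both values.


Cauchy-Davenport: |A + B| ≥ min(p, |A| + |B| - 1) for A, B nonempty in Z/pZ.
|A| = 2, |B| = 4, p = 7.
CD lower bound = min(7, 2 + 4 - 1) = min(7, 5) = 5.
Compute A + B mod 7 directly:
a = 1: 1+1=2, 1+2=3, 1+3=4, 1+6=0
a = 4: 4+1=5, 4+2=6, 4+3=0, 4+6=3
A + B = {0, 2, 3, 4, 5, 6}, so |A + B| = 6.
Verify: 6 ≥ 5? Yes ✓.

CD lower bound = 5, actual |A + B| = 6.


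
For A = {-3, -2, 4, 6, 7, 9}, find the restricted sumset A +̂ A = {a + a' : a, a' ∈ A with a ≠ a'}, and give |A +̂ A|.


Restricted sumset: A +̂ A = {a + a' : a ∈ A, a' ∈ A, a ≠ a'}.
Equivalently, take A + A and drop any sum 2a that is achievable ONLY as a + a for a ∈ A (i.e. sums representable only with equal summands).
Enumerate pairs (a, a') with a < a' (symmetric, so each unordered pair gives one sum; this covers all a ≠ a'):
  -3 + -2 = -5
  -3 + 4 = 1
  -3 + 6 = 3
  -3 + 7 = 4
  -3 + 9 = 6
  -2 + 4 = 2
  -2 + 6 = 4
  -2 + 7 = 5
  -2 + 9 = 7
  4 + 6 = 10
  4 + 7 = 11
  4 + 9 = 13
  6 + 7 = 13
  6 + 9 = 15
  7 + 9 = 16
Collected distinct sums: {-5, 1, 2, 3, 4, 5, 6, 7, 10, 11, 13, 15, 16}
|A +̂ A| = 13
(Reference bound: |A +̂ A| ≥ 2|A| - 3 for |A| ≥ 2, with |A| = 6 giving ≥ 9.)

|A +̂ A| = 13


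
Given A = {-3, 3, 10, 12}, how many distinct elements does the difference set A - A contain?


A - A = {a - a' : a, a' ∈ A}; |A| = 4.
Bounds: 2|A|-1 ≤ |A - A| ≤ |A|² - |A| + 1, i.e. 7 ≤ |A - A| ≤ 13.
Note: 0 ∈ A - A always (from a - a). The set is symmetric: if d ∈ A - A then -d ∈ A - A.
Enumerate nonzero differences d = a - a' with a > a' (then include -d):
Positive differences: {2, 6, 7, 9, 13, 15}
Full difference set: {0} ∪ (positive diffs) ∪ (negative diffs).
|A - A| = 1 + 2·6 = 13 (matches direct enumeration: 13).

|A - A| = 13


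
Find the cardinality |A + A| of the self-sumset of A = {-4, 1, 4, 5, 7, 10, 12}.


A + A = {a + a' : a, a' ∈ A}; |A| = 7.
General bounds: 2|A| - 1 ≤ |A + A| ≤ |A|(|A|+1)/2, i.e. 13 ≤ |A + A| ≤ 28.
Lower bound 2|A|-1 is attained iff A is an arithmetic progression.
Enumerate sums a + a' for a ≤ a' (symmetric, so this suffices):
a = -4: -4+-4=-8, -4+1=-3, -4+4=0, -4+5=1, -4+7=3, -4+10=6, -4+12=8
a = 1: 1+1=2, 1+4=5, 1+5=6, 1+7=8, 1+10=11, 1+12=13
a = 4: 4+4=8, 4+5=9, 4+7=11, 4+10=14, 4+12=16
a = 5: 5+5=10, 5+7=12, 5+10=15, 5+12=17
a = 7: 7+7=14, 7+10=17, 7+12=19
a = 10: 10+10=20, 10+12=22
a = 12: 12+12=24
Distinct sums: {-8, -3, 0, 1, 2, 3, 5, 6, 8, 9, 10, 11, 12, 13, 14, 15, 16, 17, 19, 20, 22, 24}
|A + A| = 22

|A + A| = 22


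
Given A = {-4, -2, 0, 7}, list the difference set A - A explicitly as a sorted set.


A - A = {a - a' : a, a' ∈ A}.
Compute a - a' for each ordered pair (a, a'):
a = -4: -4--4=0, -4--2=-2, -4-0=-4, -4-7=-11
a = -2: -2--4=2, -2--2=0, -2-0=-2, -2-7=-9
a = 0: 0--4=4, 0--2=2, 0-0=0, 0-7=-7
a = 7: 7--4=11, 7--2=9, 7-0=7, 7-7=0
Collecting distinct values (and noting 0 appears from a-a):
A - A = {-11, -9, -7, -4, -2, 0, 2, 4, 7, 9, 11}
|A - A| = 11

A - A = {-11, -9, -7, -4, -2, 0, 2, 4, 7, 9, 11}


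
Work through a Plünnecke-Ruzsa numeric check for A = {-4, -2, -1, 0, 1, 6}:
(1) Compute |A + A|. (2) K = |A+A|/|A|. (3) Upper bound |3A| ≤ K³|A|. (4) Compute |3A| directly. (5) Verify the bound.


|A| = 6.
Step 1: Compute A + A by enumerating all 36 pairs.
A + A = {-8, -6, -5, -4, -3, -2, -1, 0, 1, 2, 4, 5, 6, 7, 12}, so |A + A| = 15.
Step 2: Doubling constant K = |A + A|/|A| = 15/6 = 15/6 ≈ 2.5000.
Step 3: Plünnecke-Ruzsa gives |3A| ≤ K³·|A| = (2.5000)³ · 6 ≈ 93.7500.
Step 4: Compute 3A = A + A + A directly by enumerating all triples (a,b,c) ∈ A³; |3A| = 25.
Step 5: Check 25 ≤ 93.7500? Yes ✓.

K = 15/6, Plünnecke-Ruzsa bound K³|A| ≈ 93.7500, |3A| = 25, inequality holds.


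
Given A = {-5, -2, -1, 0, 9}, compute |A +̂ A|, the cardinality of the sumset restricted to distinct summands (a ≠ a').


Restricted sumset: A +̂ A = {a + a' : a ∈ A, a' ∈ A, a ≠ a'}.
Equivalently, take A + A and drop any sum 2a that is achievable ONLY as a + a for a ∈ A (i.e. sums representable only with equal summands).
Enumerate pairs (a, a') with a < a' (symmetric, so each unordered pair gives one sum; this covers all a ≠ a'):
  -5 + -2 = -7
  -5 + -1 = -6
  -5 + 0 = -5
  -5 + 9 = 4
  -2 + -1 = -3
  -2 + 0 = -2
  -2 + 9 = 7
  -1 + 0 = -1
  -1 + 9 = 8
  0 + 9 = 9
Collected distinct sums: {-7, -6, -5, -3, -2, -1, 4, 7, 8, 9}
|A +̂ A| = 10
(Reference bound: |A +̂ A| ≥ 2|A| - 3 for |A| ≥ 2, with |A| = 5 giving ≥ 7.)

|A +̂ A| = 10


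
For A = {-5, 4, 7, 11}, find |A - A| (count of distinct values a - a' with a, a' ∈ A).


A - A = {a - a' : a, a' ∈ A}; |A| = 4.
Bounds: 2|A|-1 ≤ |A - A| ≤ |A|² - |A| + 1, i.e. 7 ≤ |A - A| ≤ 13.
Note: 0 ∈ A - A always (from a - a). The set is symmetric: if d ∈ A - A then -d ∈ A - A.
Enumerate nonzero differences d = a - a' with a > a' (then include -d):
Positive differences: {3, 4, 7, 9, 12, 16}
Full difference set: {0} ∪ (positive diffs) ∪ (negative diffs).
|A - A| = 1 + 2·6 = 13 (matches direct enumeration: 13).

|A - A| = 13


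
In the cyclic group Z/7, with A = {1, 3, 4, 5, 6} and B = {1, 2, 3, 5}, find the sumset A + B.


Work in Z/7Z: reduce every sum a + b modulo 7.
Enumerate all 20 pairs:
a = 1: 1+1=2, 1+2=3, 1+3=4, 1+5=6
a = 3: 3+1=4, 3+2=5, 3+3=6, 3+5=1
a = 4: 4+1=5, 4+2=6, 4+3=0, 4+5=2
a = 5: 5+1=6, 5+2=0, 5+3=1, 5+5=3
a = 6: 6+1=0, 6+2=1, 6+3=2, 6+5=4
Distinct residues collected: {0, 1, 2, 3, 4, 5, 6}
|A + B| = 7 (out of 7 total residues).

A + B = {0, 1, 2, 3, 4, 5, 6}


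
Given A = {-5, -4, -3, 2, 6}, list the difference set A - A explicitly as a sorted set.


A - A = {a - a' : a, a' ∈ A}.
Compute a - a' for each ordered pair (a, a'):
a = -5: -5--5=0, -5--4=-1, -5--3=-2, -5-2=-7, -5-6=-11
a = -4: -4--5=1, -4--4=0, -4--3=-1, -4-2=-6, -4-6=-10
a = -3: -3--5=2, -3--4=1, -3--3=0, -3-2=-5, -3-6=-9
a = 2: 2--5=7, 2--4=6, 2--3=5, 2-2=0, 2-6=-4
a = 6: 6--5=11, 6--4=10, 6--3=9, 6-2=4, 6-6=0
Collecting distinct values (and noting 0 appears from a-a):
A - A = {-11, -10, -9, -7, -6, -5, -4, -2, -1, 0, 1, 2, 4, 5, 6, 7, 9, 10, 11}
|A - A| = 19

A - A = {-11, -10, -9, -7, -6, -5, -4, -2, -1, 0, 1, 2, 4, 5, 6, 7, 9, 10, 11}


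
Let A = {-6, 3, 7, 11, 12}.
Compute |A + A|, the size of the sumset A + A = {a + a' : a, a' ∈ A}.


A + A = {a + a' : a, a' ∈ A}; |A| = 5.
General bounds: 2|A| - 1 ≤ |A + A| ≤ |A|(|A|+1)/2, i.e. 9 ≤ |A + A| ≤ 15.
Lower bound 2|A|-1 is attained iff A is an arithmetic progression.
Enumerate sums a + a' for a ≤ a' (symmetric, so this suffices):
a = -6: -6+-6=-12, -6+3=-3, -6+7=1, -6+11=5, -6+12=6
a = 3: 3+3=6, 3+7=10, 3+11=14, 3+12=15
a = 7: 7+7=14, 7+11=18, 7+12=19
a = 11: 11+11=22, 11+12=23
a = 12: 12+12=24
Distinct sums: {-12, -3, 1, 5, 6, 10, 14, 15, 18, 19, 22, 23, 24}
|A + A| = 13

|A + A| = 13


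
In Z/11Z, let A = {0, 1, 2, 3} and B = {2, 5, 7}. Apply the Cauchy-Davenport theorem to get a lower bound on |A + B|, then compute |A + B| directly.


Cauchy-Davenport: |A + B| ≥ min(p, |A| + |B| - 1) for A, B nonempty in Z/pZ.
|A| = 4, |B| = 3, p = 11.
CD lower bound = min(11, 4 + 3 - 1) = min(11, 6) = 6.
Compute A + B mod 11 directly:
a = 0: 0+2=2, 0+5=5, 0+7=7
a = 1: 1+2=3, 1+5=6, 1+7=8
a = 2: 2+2=4, 2+5=7, 2+7=9
a = 3: 3+2=5, 3+5=8, 3+7=10
A + B = {2, 3, 4, 5, 6, 7, 8, 9, 10}, so |A + B| = 9.
Verify: 9 ≥ 6? Yes ✓.

CD lower bound = 6, actual |A + B| = 9.


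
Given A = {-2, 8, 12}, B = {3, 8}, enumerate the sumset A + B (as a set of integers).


A + B = {a + b : a ∈ A, b ∈ B}.
Enumerate all |A|·|B| = 3·2 = 6 pairs (a, b) and collect distinct sums.
a = -2: -2+3=1, -2+8=6
a = 8: 8+3=11, 8+8=16
a = 12: 12+3=15, 12+8=20
Collecting distinct sums: A + B = {1, 6, 11, 15, 16, 20}
|A + B| = 6

A + B = {1, 6, 11, 15, 16, 20}


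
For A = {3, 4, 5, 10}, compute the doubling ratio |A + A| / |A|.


|A| = 4.
Compute A + A by enumerating all 16 pairs.
A + A = {6, 7, 8, 9, 10, 13, 14, 15, 20}, so |A + A| = 9.
K = |A + A| / |A| = 9/4 (already in lowest terms) ≈ 2.2500.
Reference: AP of size 4 gives K = 7/4 ≈ 1.7500; a fully generic set of size 4 gives K ≈ 2.5000.

|A| = 4, |A + A| = 9, K = 9/4.


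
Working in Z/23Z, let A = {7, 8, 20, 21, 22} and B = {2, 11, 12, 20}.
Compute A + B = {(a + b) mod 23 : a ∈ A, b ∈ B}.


Work in Z/23Z: reduce every sum a + b modulo 23.
Enumerate all 20 pairs:
a = 7: 7+2=9, 7+11=18, 7+12=19, 7+20=4
a = 8: 8+2=10, 8+11=19, 8+12=20, 8+20=5
a = 20: 20+2=22, 20+11=8, 20+12=9, 20+20=17
a = 21: 21+2=0, 21+11=9, 21+12=10, 21+20=18
a = 22: 22+2=1, 22+11=10, 22+12=11, 22+20=19
Distinct residues collected: {0, 1, 4, 5, 8, 9, 10, 11, 17, 18, 19, 20, 22}
|A + B| = 13 (out of 23 total residues).

A + B = {0, 1, 4, 5, 8, 9, 10, 11, 17, 18, 19, 20, 22}


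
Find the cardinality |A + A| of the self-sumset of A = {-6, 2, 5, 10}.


A + A = {a + a' : a, a' ∈ A}; |A| = 4.
General bounds: 2|A| - 1 ≤ |A + A| ≤ |A|(|A|+1)/2, i.e. 7 ≤ |A + A| ≤ 10.
Lower bound 2|A|-1 is attained iff A is an arithmetic progression.
Enumerate sums a + a' for a ≤ a' (symmetric, so this suffices):
a = -6: -6+-6=-12, -6+2=-4, -6+5=-1, -6+10=4
a = 2: 2+2=4, 2+5=7, 2+10=12
a = 5: 5+5=10, 5+10=15
a = 10: 10+10=20
Distinct sums: {-12, -4, -1, 4, 7, 10, 12, 15, 20}
|A + A| = 9

|A + A| = 9


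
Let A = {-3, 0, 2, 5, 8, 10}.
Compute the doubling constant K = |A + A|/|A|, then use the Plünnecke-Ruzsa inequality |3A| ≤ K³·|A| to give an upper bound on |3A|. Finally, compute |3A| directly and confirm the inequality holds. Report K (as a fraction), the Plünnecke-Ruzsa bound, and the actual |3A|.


|A| = 6.
Step 1: Compute A + A by enumerating all 36 pairs.
A + A = {-6, -3, -1, 0, 2, 4, 5, 7, 8, 10, 12, 13, 15, 16, 18, 20}, so |A + A| = 16.
Step 2: Doubling constant K = |A + A|/|A| = 16/6 = 16/6 ≈ 2.6667.
Step 3: Plünnecke-Ruzsa gives |3A| ≤ K³·|A| = (2.6667)³ · 6 ≈ 113.7778.
Step 4: Compute 3A = A + A + A directly by enumerating all triples (a,b,c) ∈ A³; |3A| = 31.
Step 5: Check 31 ≤ 113.7778? Yes ✓.

K = 16/6, Plünnecke-Ruzsa bound K³|A| ≈ 113.7778, |3A| = 31, inequality holds.


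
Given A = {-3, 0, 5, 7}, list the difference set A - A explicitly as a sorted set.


A - A = {a - a' : a, a' ∈ A}.
Compute a - a' for each ordered pair (a, a'):
a = -3: -3--3=0, -3-0=-3, -3-5=-8, -3-7=-10
a = 0: 0--3=3, 0-0=0, 0-5=-5, 0-7=-7
a = 5: 5--3=8, 5-0=5, 5-5=0, 5-7=-2
a = 7: 7--3=10, 7-0=7, 7-5=2, 7-7=0
Collecting distinct values (and noting 0 appears from a-a):
A - A = {-10, -8, -7, -5, -3, -2, 0, 2, 3, 5, 7, 8, 10}
|A - A| = 13

A - A = {-10, -8, -7, -5, -3, -2, 0, 2, 3, 5, 7, 8, 10}


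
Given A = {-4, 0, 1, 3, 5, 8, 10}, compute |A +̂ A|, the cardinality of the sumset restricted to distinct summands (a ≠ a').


Restricted sumset: A +̂ A = {a + a' : a ∈ A, a' ∈ A, a ≠ a'}.
Equivalently, take A + A and drop any sum 2a that is achievable ONLY as a + a for a ∈ A (i.e. sums representable only with equal summands).
Enumerate pairs (a, a') with a < a' (symmetric, so each unordered pair gives one sum; this covers all a ≠ a'):
  -4 + 0 = -4
  -4 + 1 = -3
  -4 + 3 = -1
  -4 + 5 = 1
  -4 + 8 = 4
  -4 + 10 = 6
  0 + 1 = 1
  0 + 3 = 3
  0 + 5 = 5
  0 + 8 = 8
  0 + 10 = 10
  1 + 3 = 4
  1 + 5 = 6
  1 + 8 = 9
  1 + 10 = 11
  3 + 5 = 8
  3 + 8 = 11
  3 + 10 = 13
  5 + 8 = 13
  5 + 10 = 15
  8 + 10 = 18
Collected distinct sums: {-4, -3, -1, 1, 3, 4, 5, 6, 8, 9, 10, 11, 13, 15, 18}
|A +̂ A| = 15
(Reference bound: |A +̂ A| ≥ 2|A| - 3 for |A| ≥ 2, with |A| = 7 giving ≥ 11.)

|A +̂ A| = 15


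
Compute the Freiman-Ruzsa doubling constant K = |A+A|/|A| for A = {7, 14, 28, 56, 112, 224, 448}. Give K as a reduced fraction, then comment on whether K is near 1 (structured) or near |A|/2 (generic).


|A| = 7.
Compute A + A by enumerating all 49 pairs.
A + A = {14, 21, 28, 35, 42, 56, 63, 70, 84, 112, 119, 126, 140, 168, 224, 231, 238, 252, 280, 336, 448, 455, 462, 476, 504, 560, 672, 896}, so |A + A| = 28.
K = |A + A| / |A| = 28/7 = 4/1 ≈ 4.0000.
Reference: AP of size 7 gives K = 13/7 ≈ 1.8571; a fully generic set of size 7 gives K ≈ 4.0000.

|A| = 7, |A + A| = 28, K = 28/7 = 4/1.


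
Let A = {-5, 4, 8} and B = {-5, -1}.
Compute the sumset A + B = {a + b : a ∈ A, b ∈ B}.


A + B = {a + b : a ∈ A, b ∈ B}.
Enumerate all |A|·|B| = 3·2 = 6 pairs (a, b) and collect distinct sums.
a = -5: -5+-5=-10, -5+-1=-6
a = 4: 4+-5=-1, 4+-1=3
a = 8: 8+-5=3, 8+-1=7
Collecting distinct sums: A + B = {-10, -6, -1, 3, 7}
|A + B| = 5

A + B = {-10, -6, -1, 3, 7}


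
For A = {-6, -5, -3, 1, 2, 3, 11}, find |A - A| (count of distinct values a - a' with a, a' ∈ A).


A - A = {a - a' : a, a' ∈ A}; |A| = 7.
Bounds: 2|A|-1 ≤ |A - A| ≤ |A|² - |A| + 1, i.e. 13 ≤ |A - A| ≤ 43.
Note: 0 ∈ A - A always (from a - a). The set is symmetric: if d ∈ A - A then -d ∈ A - A.
Enumerate nonzero differences d = a - a' with a > a' (then include -d):
Positive differences: {1, 2, 3, 4, 5, 6, 7, 8, 9, 10, 14, 16, 17}
Full difference set: {0} ∪ (positive diffs) ∪ (negative diffs).
|A - A| = 1 + 2·13 = 27 (matches direct enumeration: 27).

|A - A| = 27


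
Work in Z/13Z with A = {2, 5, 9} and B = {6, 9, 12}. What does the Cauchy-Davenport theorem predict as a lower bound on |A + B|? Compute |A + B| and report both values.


Cauchy-Davenport: |A + B| ≥ min(p, |A| + |B| - 1) for A, B nonempty in Z/pZ.
|A| = 3, |B| = 3, p = 13.
CD lower bound = min(13, 3 + 3 - 1) = min(13, 5) = 5.
Compute A + B mod 13 directly:
a = 2: 2+6=8, 2+9=11, 2+12=1
a = 5: 5+6=11, 5+9=1, 5+12=4
a = 9: 9+6=2, 9+9=5, 9+12=8
A + B = {1, 2, 4, 5, 8, 11}, so |A + B| = 6.
Verify: 6 ≥ 5? Yes ✓.

CD lower bound = 5, actual |A + B| = 6.


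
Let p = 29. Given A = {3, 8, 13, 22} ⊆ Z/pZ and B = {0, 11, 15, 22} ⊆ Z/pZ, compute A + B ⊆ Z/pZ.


Work in Z/29Z: reduce every sum a + b modulo 29.
Enumerate all 16 pairs:
a = 3: 3+0=3, 3+11=14, 3+15=18, 3+22=25
a = 8: 8+0=8, 8+11=19, 8+15=23, 8+22=1
a = 13: 13+0=13, 13+11=24, 13+15=28, 13+22=6
a = 22: 22+0=22, 22+11=4, 22+15=8, 22+22=15
Distinct residues collected: {1, 3, 4, 6, 8, 13, 14, 15, 18, 19, 22, 23, 24, 25, 28}
|A + B| = 15 (out of 29 total residues).

A + B = {1, 3, 4, 6, 8, 13, 14, 15, 18, 19, 22, 23, 24, 25, 28}


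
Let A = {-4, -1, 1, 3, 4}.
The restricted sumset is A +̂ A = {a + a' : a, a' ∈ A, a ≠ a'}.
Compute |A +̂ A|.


Restricted sumset: A +̂ A = {a + a' : a ∈ A, a' ∈ A, a ≠ a'}.
Equivalently, take A + A and drop any sum 2a that is achievable ONLY as a + a for a ∈ A (i.e. sums representable only with equal summands).
Enumerate pairs (a, a') with a < a' (symmetric, so each unordered pair gives one sum; this covers all a ≠ a'):
  -4 + -1 = -5
  -4 + 1 = -3
  -4 + 3 = -1
  -4 + 4 = 0
  -1 + 1 = 0
  -1 + 3 = 2
  -1 + 4 = 3
  1 + 3 = 4
  1 + 4 = 5
  3 + 4 = 7
Collected distinct sums: {-5, -3, -1, 0, 2, 3, 4, 5, 7}
|A +̂ A| = 9
(Reference bound: |A +̂ A| ≥ 2|A| - 3 for |A| ≥ 2, with |A| = 5 giving ≥ 7.)

|A +̂ A| = 9


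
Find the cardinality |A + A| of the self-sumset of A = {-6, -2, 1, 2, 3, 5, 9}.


A + A = {a + a' : a, a' ∈ A}; |A| = 7.
General bounds: 2|A| - 1 ≤ |A + A| ≤ |A|(|A|+1)/2, i.e. 13 ≤ |A + A| ≤ 28.
Lower bound 2|A|-1 is attained iff A is an arithmetic progression.
Enumerate sums a + a' for a ≤ a' (symmetric, so this suffices):
a = -6: -6+-6=-12, -6+-2=-8, -6+1=-5, -6+2=-4, -6+3=-3, -6+5=-1, -6+9=3
a = -2: -2+-2=-4, -2+1=-1, -2+2=0, -2+3=1, -2+5=3, -2+9=7
a = 1: 1+1=2, 1+2=3, 1+3=4, 1+5=6, 1+9=10
a = 2: 2+2=4, 2+3=5, 2+5=7, 2+9=11
a = 3: 3+3=6, 3+5=8, 3+9=12
a = 5: 5+5=10, 5+9=14
a = 9: 9+9=18
Distinct sums: {-12, -8, -5, -4, -3, -1, 0, 1, 2, 3, 4, 5, 6, 7, 8, 10, 11, 12, 14, 18}
|A + A| = 20

|A + A| = 20
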